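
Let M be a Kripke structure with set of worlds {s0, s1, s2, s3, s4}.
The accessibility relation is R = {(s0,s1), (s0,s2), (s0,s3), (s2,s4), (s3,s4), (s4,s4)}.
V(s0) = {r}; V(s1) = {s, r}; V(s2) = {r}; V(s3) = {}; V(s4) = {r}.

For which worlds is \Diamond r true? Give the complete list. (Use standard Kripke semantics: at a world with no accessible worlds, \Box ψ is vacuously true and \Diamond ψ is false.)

s0, s2, s3, s4

Recall that \Diamond ψ holds at a world iff ψ holds at some accessible world.
Let φ = \Diamond r. Evaluate φ at each world:
  s0 (successors {s1, s2, s3}): φ is true.
  s1 (successors ∅): φ is false.
  s2 (successors {s4}): φ is true.
  s3 (successors {s4}): φ is true.
  s4 (successors {s4}): φ is true.
For instance, at s0:
  At s0: \Diamond r requires r at some successor in {s1, s2, s3}.
    r holds at s1, so \Diamond r is true at s0.
Satisfying worlds: {s0, s2, s3, s4}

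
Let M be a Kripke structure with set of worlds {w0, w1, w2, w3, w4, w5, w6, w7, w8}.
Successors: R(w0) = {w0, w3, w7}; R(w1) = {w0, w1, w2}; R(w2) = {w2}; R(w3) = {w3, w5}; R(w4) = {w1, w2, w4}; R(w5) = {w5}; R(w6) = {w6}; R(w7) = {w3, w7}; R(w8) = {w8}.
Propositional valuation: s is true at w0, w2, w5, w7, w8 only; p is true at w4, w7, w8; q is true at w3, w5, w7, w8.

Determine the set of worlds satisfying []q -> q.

Let φ = []q -> q. Evaluate φ at each world:
  w0 (successors {w0, w3, w7}): φ is true.
  w1 (successors {w0, w1, w2}): φ is true.
  w2 (successors {w2}): φ is true.
  w3 (successors {w3, w5}): φ is true.
  w4 (successors {w1, w2, w4}): φ is true.
  w5 (successors {w5}): φ is true.
  w6 (successors {w6}): φ is true.
  w7 (successors {w3, w7}): φ is true.
  w8 (successors {w8}): φ is true.
For instance, at w6:
  At w6: []q is false, q is false, so []q -> q is true.
    At w6: []q requires q at every successor {w6}.
      q fails at w6, so []q is false at w6.
Satisfying worlds: {w0, w1, w2, w3, w4, w5, w6, w7, w8}

w0, w1, w2, w3, w4, w5, w6, w7, w8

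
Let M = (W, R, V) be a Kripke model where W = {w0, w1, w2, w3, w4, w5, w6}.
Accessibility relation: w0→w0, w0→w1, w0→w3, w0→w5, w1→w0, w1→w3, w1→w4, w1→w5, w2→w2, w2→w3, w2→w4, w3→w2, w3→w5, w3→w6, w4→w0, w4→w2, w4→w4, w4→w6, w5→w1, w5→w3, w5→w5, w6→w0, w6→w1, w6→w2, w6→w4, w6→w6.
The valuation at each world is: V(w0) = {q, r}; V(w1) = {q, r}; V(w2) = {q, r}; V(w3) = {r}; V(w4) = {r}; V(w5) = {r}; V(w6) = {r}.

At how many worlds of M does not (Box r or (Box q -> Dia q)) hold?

Recall that Box ψ holds at a world iff ψ holds at every accessible world, and Dia ψ holds iff ψ holds at some accessible world.
Let φ = not (Box r or (Box q -> Dia q)). Evaluate φ at each world:
  w0 (successors {w0, w1, w3, w5}): φ is false.
  w1 (successors {w0, w3, w4, w5}): φ is false.
  w2 (successors {w2, w3, w4}): φ is false.
  w3 (successors {w2, w5, w6}): φ is false.
  w4 (successors {w0, w2, w4, w6}): φ is false.
  w5 (successors {w1, w3, w5}): φ is false.
  w6 (successors {w0, w1, w2, w4, w6}): φ is false.
For instance, at w3:
  At w3: Box r or (Box q -> Dia q) is true, so not (Box r or (Box q -> Dia q)) is false.
    At w3: Box r is true, Box q -> Dia q is true, so Box r or (Box q -> Dia q) is true.
      At w3: Box r requires r at every successor {w2, w5, w6}.
        At w2: r is true.
        At w5: r is true.
        At w6: r is true.
      So Box r is true at w3.
      At w3: Box q is false, Dia q is true, so Box q -> Dia q is true.
Satisfying worlds: none.

0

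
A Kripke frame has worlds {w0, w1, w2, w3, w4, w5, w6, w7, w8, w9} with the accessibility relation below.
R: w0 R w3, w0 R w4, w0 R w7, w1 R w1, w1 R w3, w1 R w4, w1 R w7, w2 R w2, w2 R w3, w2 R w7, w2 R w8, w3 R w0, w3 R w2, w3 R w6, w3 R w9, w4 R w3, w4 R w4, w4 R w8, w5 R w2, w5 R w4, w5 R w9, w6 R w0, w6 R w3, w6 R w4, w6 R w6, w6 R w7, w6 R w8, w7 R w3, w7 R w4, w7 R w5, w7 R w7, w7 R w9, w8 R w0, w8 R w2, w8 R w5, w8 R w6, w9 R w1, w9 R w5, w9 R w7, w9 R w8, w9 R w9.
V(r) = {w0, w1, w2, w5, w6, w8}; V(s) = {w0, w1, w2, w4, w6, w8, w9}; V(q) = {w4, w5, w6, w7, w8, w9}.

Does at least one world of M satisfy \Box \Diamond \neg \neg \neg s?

Yes

Let φ = \Box \Diamond \neg \neg \neg s. Evaluate φ at each world:
  w0 (successors {w3, w4, w7}): φ is false.
  w1 (successors {w1, w3, w4, w7}): φ is false.
  w2 (successors {w2, w3, w7, w8}): φ is false.
  w3 (successors {w0, w2, w6, w9}): φ is true.
  w4 (successors {w3, w4, w8}): φ is false.
  w5 (successors {w2, w4, w9}): φ is true.
  w6 (successors {w0, w3, w4, w6, w7, w8}): φ is false.
  w7 (successors {w3, w4, w5, w7, w9}): φ is false.
  w8 (successors {w0, w2, w5, w6}): φ is false.
  w9 (successors {w1, w5, w7, w8, w9}): φ is false.
Detail at w3 (witness):
  At w3: \Box \Diamond \neg \neg \neg s requires \Diamond \neg \neg \neg s at every successor {w0, w2, w6, w9}.
    At w0: \Diamond \neg \neg \neg s is true.
    At w2: \Diamond \neg \neg \neg s is true.
    At w6: \Diamond \neg \neg \neg s is true.
    At w9: \Diamond \neg \neg \neg s is true.
  So \Box \Diamond \neg \neg \neg s is true at w3.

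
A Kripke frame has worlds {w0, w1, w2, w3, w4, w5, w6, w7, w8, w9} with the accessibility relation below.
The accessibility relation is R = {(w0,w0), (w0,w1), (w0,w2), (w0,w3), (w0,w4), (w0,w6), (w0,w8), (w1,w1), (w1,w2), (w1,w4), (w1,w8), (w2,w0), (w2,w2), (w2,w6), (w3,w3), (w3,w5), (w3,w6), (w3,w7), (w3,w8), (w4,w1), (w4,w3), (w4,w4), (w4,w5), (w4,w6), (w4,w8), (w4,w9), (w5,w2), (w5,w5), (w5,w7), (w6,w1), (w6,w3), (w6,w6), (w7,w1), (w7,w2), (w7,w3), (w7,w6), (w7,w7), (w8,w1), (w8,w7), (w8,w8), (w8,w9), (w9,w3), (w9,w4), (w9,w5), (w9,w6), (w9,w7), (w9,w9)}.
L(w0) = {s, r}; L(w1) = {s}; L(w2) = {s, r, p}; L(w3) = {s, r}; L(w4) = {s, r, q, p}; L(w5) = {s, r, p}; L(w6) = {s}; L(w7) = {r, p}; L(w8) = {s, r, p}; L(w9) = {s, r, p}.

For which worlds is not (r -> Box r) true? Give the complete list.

w0, w2, w3, w4, w7, w8, w9

Recall that Box ψ holds at a world iff ψ holds at every accessible world, and Dia ψ holds iff ψ holds at some accessible world.
Let φ = not (r -> Box r). Evaluate φ at each world:
  w0 (successors {w0, w1, w2, w3, w4, w6, w8}): φ is true.
  w1 (successors {w1, w2, w4, w8}): φ is false.
  w2 (successors {w0, w2, w6}): φ is true.
  w3 (successors {w3, w5, w6, w7, w8}): φ is true.
  w4 (successors {w1, w3, w4, w5, w6, w8, w9}): φ is true.
  w5 (successors {w2, w5, w7}): φ is false.
  w6 (successors {w1, w3, w6}): φ is false.
  w7 (successors {w1, w2, w3, w6, w7}): φ is true.
  w8 (successors {w1, w7, w8, w9}): φ is true.
  w9 (successors {w3, w4, w5, w6, w7, w9}): φ is true.
For instance, at w3:
  At w3: r -> Box r is false, so not (r -> Box r) is true.
    At w3: r is true, Box r is false, so r -> Box r is false.
      At w3: Box r requires r at every successor {w3, w5, w6, w7, w8}.
        r fails at w6, so Box r is false at w3.
Satisfying worlds: {w0, w2, w3, w4, w7, w8, w9}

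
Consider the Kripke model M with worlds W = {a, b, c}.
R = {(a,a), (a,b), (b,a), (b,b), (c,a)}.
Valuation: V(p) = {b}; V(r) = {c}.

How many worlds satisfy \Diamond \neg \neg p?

2

Recall that \Diamond ψ holds at a world iff ψ holds at some accessible world.
Let φ = \Diamond \neg \neg p. Evaluate φ at each world:
  a (successors {a, b}): φ is true.
  b (successors {a, b}): φ is true.
  c (successors {a}): φ is false.
For instance, at c:
  At c: \Diamond \neg \neg p requires \neg \neg p at some successor in {a}.
    At a: \neg \neg p is false.
  So \Diamond \neg \neg p is false at c.
Satisfying worlds: {a, b}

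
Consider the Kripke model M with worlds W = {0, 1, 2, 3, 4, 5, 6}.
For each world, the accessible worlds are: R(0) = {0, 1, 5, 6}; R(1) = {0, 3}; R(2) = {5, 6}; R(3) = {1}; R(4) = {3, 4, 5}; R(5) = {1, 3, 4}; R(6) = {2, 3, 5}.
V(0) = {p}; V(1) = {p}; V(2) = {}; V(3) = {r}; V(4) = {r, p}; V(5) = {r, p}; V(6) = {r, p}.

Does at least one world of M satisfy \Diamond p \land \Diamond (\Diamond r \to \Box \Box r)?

Let φ = \Diamond p \land \Diamond (\Diamond r \to \Box \Box r). Evaluate φ at each world:
  0 (successors {0, 1, 5, 6}): φ is false.
  1 (successors {0, 3}): φ is true.
  2 (successors {5, 6}): φ is false.
  3 (successors {1}): φ is false.
  4 (successors {3, 4, 5}): φ is true.
  5 (successors {1, 3, 4}): φ is true.
  6 (successors {2, 3, 5}): φ is true.
Detail at 1 (witness):
  At 1: \Diamond p is true, \Diamond (\Diamond r \to \Box \Box r) is true, so \Diamond p \land \Diamond (\Diamond r \to \Box \Box r) is true.
    At 1: \Diamond p requires p at some successor in {0, 3}.
      p holds at 0, so \Diamond p is true at 1.
    At 1: \Diamond (\Diamond r \to \Box \Box r) requires \Diamond r \to \Box \Box r at some successor in {0, 3}.
      \Diamond r \to \Box \Box r holds at 3, so \Diamond (\Diamond r \to \Box \Box r) is true at 1.

Yes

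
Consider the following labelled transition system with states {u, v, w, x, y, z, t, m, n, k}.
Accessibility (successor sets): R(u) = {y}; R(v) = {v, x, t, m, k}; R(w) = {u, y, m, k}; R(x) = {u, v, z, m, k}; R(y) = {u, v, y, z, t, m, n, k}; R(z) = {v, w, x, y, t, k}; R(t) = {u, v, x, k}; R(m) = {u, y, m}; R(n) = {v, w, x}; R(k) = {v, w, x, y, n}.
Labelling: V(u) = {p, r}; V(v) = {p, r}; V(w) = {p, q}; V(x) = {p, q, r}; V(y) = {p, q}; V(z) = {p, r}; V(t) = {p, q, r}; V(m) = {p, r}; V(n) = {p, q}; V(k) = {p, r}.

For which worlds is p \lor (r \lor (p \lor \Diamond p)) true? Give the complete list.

u, v, w, x, y, z, t, m, n, k

Let φ = p \lor (r \lor (p \lor \Diamond p)). Evaluate φ at each world:
  u (successors {y}): φ is true.
  v (successors {v, x, t, m, k}): φ is true.
  w (successors {u, y, m, k}): φ is true.
  x (successors {u, v, z, m, k}): φ is true.
  y (successors {u, v, y, z, t, m, n, k}): φ is true.
  z (successors {v, w, x, y, t, k}): φ is true.
  t (successors {u, v, x, k}): φ is true.
  m (successors {u, y, m}): φ is true.
  n (successors {v, w, x}): φ is true.
  k (successors {v, w, x, y, n}): φ is true.
For instance, at t:
  At t: p is true, r \lor (p \lor \Diamond p) is true, so p \lor (r \lor (p \lor \Diamond p)) is true.
    At t: r is true, p \lor \Diamond p is true, so r \lor (p \lor \Diamond p) is true.
      At t: p is true, \Diamond p is true, so p \lor \Diamond p is true.
Satisfying worlds: {u, v, w, x, y, z, t, m, n, k}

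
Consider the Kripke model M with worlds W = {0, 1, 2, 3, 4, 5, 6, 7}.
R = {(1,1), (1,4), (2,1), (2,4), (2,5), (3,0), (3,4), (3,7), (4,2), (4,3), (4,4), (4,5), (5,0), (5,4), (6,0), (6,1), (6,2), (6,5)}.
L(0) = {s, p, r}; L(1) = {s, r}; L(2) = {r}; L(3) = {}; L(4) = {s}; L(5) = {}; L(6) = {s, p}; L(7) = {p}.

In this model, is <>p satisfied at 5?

Yes

At 5: <>p requires p at some successor in {0, 4}.
  p holds at 0, so <>p is true at 5.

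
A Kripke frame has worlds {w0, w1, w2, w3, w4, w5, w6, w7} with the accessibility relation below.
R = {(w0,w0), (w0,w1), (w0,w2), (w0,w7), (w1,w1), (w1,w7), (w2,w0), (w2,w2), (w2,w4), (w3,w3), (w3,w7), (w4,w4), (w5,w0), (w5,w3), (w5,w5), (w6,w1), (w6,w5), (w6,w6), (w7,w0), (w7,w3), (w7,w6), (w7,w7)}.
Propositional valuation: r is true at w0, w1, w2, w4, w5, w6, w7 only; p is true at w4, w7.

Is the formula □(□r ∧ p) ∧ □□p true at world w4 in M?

Yes

At w4: □(□r ∧ p) is true, □□p is true, so □(□r ∧ p) ∧ □□p is true.
  At w4: □(□r ∧ p) requires □r ∧ p at every successor {w4}.
      At w4: □r is true, p is true, so □r ∧ p is true.
  So □(□r ∧ p) is true at w4.
  At w4: □□p requires □p at every successor {w4}.
      At w4: □p requires p at every successor {w4}.
        At w4: p is true.
      So □p is true at w4.
  So □□p is true at w4.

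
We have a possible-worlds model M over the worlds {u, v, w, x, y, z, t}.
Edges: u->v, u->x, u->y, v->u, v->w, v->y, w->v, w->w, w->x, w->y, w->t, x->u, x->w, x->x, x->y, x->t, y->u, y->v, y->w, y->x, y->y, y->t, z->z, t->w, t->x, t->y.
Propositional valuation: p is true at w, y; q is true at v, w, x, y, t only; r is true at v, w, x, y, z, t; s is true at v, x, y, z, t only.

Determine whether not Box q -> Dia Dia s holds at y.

At y: not Box q is true, Dia Dia s is true, so not Box q -> Dia Dia s is true.
  At y: Box q is false, so not Box q is true.
    At y: Box q requires q at every successor {u, v, w, x, y, t}.
      q fails at u, so Box q is false at y.
  At y: Dia Dia s requires Dia s at some successor in {u, v, w, x, y, t}.
    Dia s holds at u, so Dia Dia s is true at y.
      At u: Dia s requires s at some successor in {v, x, y}.
        s holds at v, so Dia s is true at u.

Yes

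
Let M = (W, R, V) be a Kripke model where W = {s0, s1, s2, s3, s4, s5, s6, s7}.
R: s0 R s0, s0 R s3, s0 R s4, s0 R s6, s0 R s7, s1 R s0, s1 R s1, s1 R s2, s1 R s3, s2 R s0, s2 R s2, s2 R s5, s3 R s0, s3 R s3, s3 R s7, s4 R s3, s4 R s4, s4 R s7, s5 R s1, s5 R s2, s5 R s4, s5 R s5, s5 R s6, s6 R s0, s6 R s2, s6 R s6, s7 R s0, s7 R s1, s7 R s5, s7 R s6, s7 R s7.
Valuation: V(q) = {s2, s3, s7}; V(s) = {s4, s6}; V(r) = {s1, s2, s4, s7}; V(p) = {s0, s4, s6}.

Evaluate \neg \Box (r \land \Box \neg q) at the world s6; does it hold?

Yes

At s6: \Box (r \land \Box \neg q) is false, so \neg \Box (r \land \Box \neg q) is true.
  At s6: \Box (r \land \Box \neg q) requires r \land \Box \neg q at every successor {s0, s2, s6}.
    r \land \Box \neg q fails at s0, so \Box (r \land \Box \neg q) is false at s6.
      At s0: r is false, \Box \neg q is false, so r \land \Box \neg q is false.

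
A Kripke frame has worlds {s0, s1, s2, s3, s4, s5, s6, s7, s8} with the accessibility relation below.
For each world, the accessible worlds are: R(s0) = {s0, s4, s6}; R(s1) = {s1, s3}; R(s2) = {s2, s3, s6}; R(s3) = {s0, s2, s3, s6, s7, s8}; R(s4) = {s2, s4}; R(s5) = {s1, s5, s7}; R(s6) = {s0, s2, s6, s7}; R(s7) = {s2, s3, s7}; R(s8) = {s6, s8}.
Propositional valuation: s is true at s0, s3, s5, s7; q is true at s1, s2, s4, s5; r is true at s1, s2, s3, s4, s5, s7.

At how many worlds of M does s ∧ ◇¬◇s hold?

Let φ = s ∧ ◇¬◇s. Evaluate φ at each world:
  s0 (successors {s0, s4, s6}): φ is true.
  s1 (successors {s1, s3}): φ is false.
  s2 (successors {s2, s3, s6}): φ is false.
  s3 (successors {s0, s2, s3, s6, s7, s8}): φ is true.
  s4 (successors {s2, s4}): φ is false.
  s5 (successors {s1, s5, s7}): φ is false.
  s6 (successors {s0, s2, s6, s7}): φ is false.
  s7 (successors {s2, s3, s7}): φ is false.
  s8 (successors {s6, s8}): φ is false.
For instance, at s1:
  At s1: s is false, ◇¬◇s is false, so s ∧ ◇¬◇s is false.
    At s1: ◇¬◇s requires ¬◇s at some successor in {s1, s3}.
      At s1: ¬◇s is false.
      At s3: ¬◇s is false.
    So ◇¬◇s is false at s1.
Satisfying worlds: {s0, s3}

2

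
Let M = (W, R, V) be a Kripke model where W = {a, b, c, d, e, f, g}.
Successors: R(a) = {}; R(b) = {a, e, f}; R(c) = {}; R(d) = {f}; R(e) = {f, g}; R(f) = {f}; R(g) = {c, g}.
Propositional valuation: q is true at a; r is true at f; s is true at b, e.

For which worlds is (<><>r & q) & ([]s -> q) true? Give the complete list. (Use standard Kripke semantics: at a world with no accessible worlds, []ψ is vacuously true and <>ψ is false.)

none

Recall that []ψ holds at a world iff ψ holds at every accessible world, and <>ψ holds iff ψ holds at some accessible world.
Let φ = (<><>r & q) & ([]s -> q). Evaluate φ at each world:
  a (successors ∅): φ is false.
  b (successors {a, e, f}): φ is false.
  c (successors ∅): φ is false.
  d (successors {f}): φ is false.
  e (successors {f, g}): φ is false.
  f (successors {f}): φ is false.
  g (successors {c, g}): φ is false.
For instance, at g:
  At g: <><>r & q is false, []s -> q is true, so (<><>r & q) & ([]s -> q) is false.
    At g: <><>r is false, q is false, so <><>r & q is false.
      At g: <><>r requires <>r at some successor in {c, g}.
        At c: <>r is false.
        At g: <>r is false.
      So <><>r is false at g.
    At g: []s is false, q is false, so []s -> q is true.
      At g: []s requires s at every successor {c, g}.
        s fails at c, so []s is false at g.
Satisfying worlds: none.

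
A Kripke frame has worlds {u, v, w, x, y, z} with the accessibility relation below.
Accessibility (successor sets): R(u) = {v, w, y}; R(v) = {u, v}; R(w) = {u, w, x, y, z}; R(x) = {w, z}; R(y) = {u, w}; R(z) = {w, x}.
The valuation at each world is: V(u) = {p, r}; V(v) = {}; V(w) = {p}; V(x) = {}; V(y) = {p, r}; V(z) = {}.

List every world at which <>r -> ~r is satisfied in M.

Let φ = <>r -> ~r. Evaluate φ at each world:
  u (successors {v, w, y}): φ is false.
  v (successors {u, v}): φ is true.
  w (successors {u, w, x, y, z}): φ is true.
  x (successors {w, z}): φ is true.
  y (successors {u, w}): φ is false.
  z (successors {w, x}): φ is true.
For instance, at v:
  At v: <>r is true, ~r is true, so <>r -> ~r is true.
    At v: <>r requires r at some successor in {u, v}.
      r holds at u, so <>r is true at v.
Satisfying worlds: {v, w, x, z}

v, w, x, z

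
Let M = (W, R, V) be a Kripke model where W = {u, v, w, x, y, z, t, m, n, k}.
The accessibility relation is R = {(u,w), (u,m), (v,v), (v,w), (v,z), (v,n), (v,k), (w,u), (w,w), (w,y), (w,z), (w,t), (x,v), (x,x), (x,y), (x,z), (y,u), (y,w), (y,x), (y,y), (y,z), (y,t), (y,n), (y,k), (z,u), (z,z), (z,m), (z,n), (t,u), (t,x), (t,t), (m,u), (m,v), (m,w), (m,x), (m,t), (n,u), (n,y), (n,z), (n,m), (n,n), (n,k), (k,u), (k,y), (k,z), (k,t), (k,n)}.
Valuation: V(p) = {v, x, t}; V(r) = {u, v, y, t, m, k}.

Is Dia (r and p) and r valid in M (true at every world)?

Let φ = Dia (r and p) and r. Evaluate φ at each world:
  u (successors {w, m}): φ is false.
  v (successors {v, w, z, n, k}): φ is true.
  w (successors {u, w, y, z, t}): φ is false.
  x (successors {v, x, y, z}): φ is false.
  y (successors {u, w, x, y, z, t, n, k}): φ is true.
  z (successors {u, z, m, n}): φ is false.
  t (successors {u, x, t}): φ is true.
  m (successors {u, v, w, x, t}): φ is true.
  n (successors {u, y, z, m, n, k}): φ is false.
  k (successors {u, y, z, t, n}): φ is true.
Detail at u (counterexample):
  At u: Dia (r and p) is false, r is true, so Dia (r and p) and r is false.
    At u: Dia (r and p) requires r and p at some successor in {w, m}.
      At w: r and p is false.
      At m: r and p is false.
    So Dia (r and p) is false at u.

No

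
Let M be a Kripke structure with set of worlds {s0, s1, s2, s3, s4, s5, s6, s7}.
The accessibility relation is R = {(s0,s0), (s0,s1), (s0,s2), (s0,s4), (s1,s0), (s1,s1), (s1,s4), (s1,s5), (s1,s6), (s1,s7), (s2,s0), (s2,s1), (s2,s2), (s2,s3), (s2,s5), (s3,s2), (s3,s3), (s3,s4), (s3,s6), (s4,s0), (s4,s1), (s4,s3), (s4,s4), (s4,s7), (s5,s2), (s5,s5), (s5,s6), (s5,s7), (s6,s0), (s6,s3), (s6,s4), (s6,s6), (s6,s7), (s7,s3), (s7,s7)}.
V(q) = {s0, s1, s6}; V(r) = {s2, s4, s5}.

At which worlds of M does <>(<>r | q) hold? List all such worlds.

Let φ = <>(<>r | q). Evaluate φ at each world:
  s0 (successors {s0, s1, s2, s4}): φ is true.
  s1 (successors {s0, s1, s4, s5, s6, s7}): φ is true.
  s2 (successors {s0, s1, s2, s3, s5}): φ is true.
  s3 (successors {s2, s3, s4, s6}): φ is true.
  s4 (successors {s0, s1, s3, s4, s7}): φ is true.
  s5 (successors {s2, s5, s6, s7}): φ is true.
  s6 (successors {s0, s3, s4, s6, s7}): φ is true.
  s7 (successors {s3, s7}): φ is true.
For instance, at s1:
  At s1: <>(<>r | q) requires <>r | q at some successor in {s0, s1, s4, s5, s6, s7}.
    <>r | q holds at s0, so <>(<>r | q) is true at s1.
      At s0: <>r is true, q is true, so <>r | q is true.
Satisfying worlds: {s0, s1, s2, s3, s4, s5, s6, s7}

s0, s1, s2, s3, s4, s5, s6, s7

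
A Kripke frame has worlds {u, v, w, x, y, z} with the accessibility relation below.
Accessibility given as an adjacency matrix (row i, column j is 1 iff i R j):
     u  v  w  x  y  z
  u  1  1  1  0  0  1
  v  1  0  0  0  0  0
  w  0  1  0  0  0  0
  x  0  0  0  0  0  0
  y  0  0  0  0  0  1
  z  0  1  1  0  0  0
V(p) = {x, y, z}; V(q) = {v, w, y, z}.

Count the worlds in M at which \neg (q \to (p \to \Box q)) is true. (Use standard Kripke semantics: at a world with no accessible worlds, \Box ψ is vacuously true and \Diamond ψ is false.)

Let φ = \neg (q \to (p \to \Box q)). Evaluate φ at each world:
  u (successors {u, v, w, z}): φ is false.
  v (successors {u}): φ is false.
  w (successors {v}): φ is false.
  x (successors ∅): φ is false.
  y (successors {z}): φ is false.
  z (successors {v, w}): φ is false.
For instance, at z:
  At z: q \to (p \to \Box q) is true, so \neg (q \to (p \to \Box q)) is false.
    At z: q is true, p \to \Box q is true, so q \to (p \to \Box q) is true.
      At z: p is true, \Box q is true, so p \to \Box q is true.
Satisfying worlds: none.

0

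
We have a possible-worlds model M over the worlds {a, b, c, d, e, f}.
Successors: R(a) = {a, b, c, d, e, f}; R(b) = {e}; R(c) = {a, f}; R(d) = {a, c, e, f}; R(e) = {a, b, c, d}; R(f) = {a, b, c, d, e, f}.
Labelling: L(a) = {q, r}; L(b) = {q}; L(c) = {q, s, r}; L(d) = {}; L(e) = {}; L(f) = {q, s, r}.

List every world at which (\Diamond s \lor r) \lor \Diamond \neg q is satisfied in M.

a, b, c, d, e, f

Let φ = (\Diamond s \lor r) \lor \Diamond \neg q. Evaluate φ at each world:
  a (successors {a, b, c, d, e, f}): φ is true.
  b (successors {e}): φ is true.
  c (successors {a, f}): φ is true.
  d (successors {a, c, e, f}): φ is true.
  e (successors {a, b, c, d}): φ is true.
  f (successors {a, b, c, d, e, f}): φ is true.
For instance, at b:
  At b: \Diamond s \lor r is false, \Diamond \neg q is true, so (\Diamond s \lor r) \lor \Diamond \neg q is true.
    At b: \Diamond s is false, r is false, so \Diamond s \lor r is false.
      At b: \Diamond s requires s at some successor in {e}.
        At e: s is false.
      So \Diamond s is false at b.
    At b: \Diamond \neg q requires \neg q at some successor in {e}.
      \neg q holds at e, so \Diamond \neg q is true at b.
Satisfying worlds: {a, b, c, d, e, f}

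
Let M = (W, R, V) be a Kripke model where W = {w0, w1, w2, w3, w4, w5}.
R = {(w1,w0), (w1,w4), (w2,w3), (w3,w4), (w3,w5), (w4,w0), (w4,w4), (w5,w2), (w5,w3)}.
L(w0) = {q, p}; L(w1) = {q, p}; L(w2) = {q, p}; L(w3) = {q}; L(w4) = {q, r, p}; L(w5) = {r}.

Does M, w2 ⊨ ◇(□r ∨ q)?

At w2: ◇(□r ∨ q) requires □r ∨ q at some successor in {w3}.
  □r ∨ q holds at w3, so ◇(□r ∨ q) is true at w2.
    At w3: □r is true, q is true, so □r ∨ q is true.
      At w3: □r requires r at every successor {w4, w5}.
        At w4: r is true.
        At w5: r is true.
      So □r is true at w3.

Yes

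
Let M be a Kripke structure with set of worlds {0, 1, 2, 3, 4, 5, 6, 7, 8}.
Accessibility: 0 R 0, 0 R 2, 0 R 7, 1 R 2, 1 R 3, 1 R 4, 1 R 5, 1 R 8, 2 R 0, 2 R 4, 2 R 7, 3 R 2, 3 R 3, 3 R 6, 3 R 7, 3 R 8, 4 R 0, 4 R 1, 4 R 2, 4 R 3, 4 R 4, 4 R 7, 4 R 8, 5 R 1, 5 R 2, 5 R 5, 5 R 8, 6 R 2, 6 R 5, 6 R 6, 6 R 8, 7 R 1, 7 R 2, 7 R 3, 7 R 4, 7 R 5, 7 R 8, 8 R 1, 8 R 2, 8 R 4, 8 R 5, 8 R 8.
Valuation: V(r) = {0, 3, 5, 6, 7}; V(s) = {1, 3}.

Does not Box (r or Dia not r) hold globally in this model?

Let φ = not Box (r or Dia not r). Evaluate φ at each world:
  0 (successors {0, 2, 7}): φ is false.
  1 (successors {2, 3, 4, 5, 8}): φ is false.
  2 (successors {0, 4, 7}): φ is false.
  3 (successors {2, 3, 6, 7, 8}): φ is false.
  4 (successors {0, 1, 2, 3, 4, 7, 8}): φ is false.
  5 (successors {1, 2, 5, 8}): φ is false.
  6 (successors {2, 5, 6, 8}): φ is false.
  7 (successors {1, 2, 3, 4, 5, 8}): φ is false.
  8 (successors {1, 2, 4, 5, 8}): φ is false.
Detail at 0 (counterexample):
  At 0: Box (r or Dia not r) is true, so not Box (r or Dia not r) is false.
    At 0: Box (r or Dia not r) requires r or Dia not r at every successor {0, 2, 7}.
      At 0: r or Dia not r is true.
      At 2: r or Dia not r is true.
      At 7: r or Dia not r is true.
    So Box (r or Dia not r) is true at 0.

No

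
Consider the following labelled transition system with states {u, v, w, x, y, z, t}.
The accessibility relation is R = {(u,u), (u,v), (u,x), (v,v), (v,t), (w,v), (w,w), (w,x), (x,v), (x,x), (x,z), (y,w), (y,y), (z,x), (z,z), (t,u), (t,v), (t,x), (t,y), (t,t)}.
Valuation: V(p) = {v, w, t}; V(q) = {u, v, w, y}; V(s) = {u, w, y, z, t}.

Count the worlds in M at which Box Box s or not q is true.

3

Let φ = Box Box s or not q. Evaluate φ at each world:
  u (successors {u, v, x}): φ is false.
  v (successors {v, t}): φ is false.
  w (successors {v, w, x}): φ is false.
  x (successors {v, x, z}): φ is true.
  y (successors {w, y}): φ is false.
  z (successors {x, z}): φ is true.
  t (successors {u, v, x, y, t}): φ is true.
For instance, at u:
  At u: Box Box s is false, not q is false, so Box Box s or not q is false.
    At u: Box Box s requires Box s at every successor {u, v, x}.
      Box s fails at u, so Box Box s is false at u.
Satisfying worlds: {x, z, t}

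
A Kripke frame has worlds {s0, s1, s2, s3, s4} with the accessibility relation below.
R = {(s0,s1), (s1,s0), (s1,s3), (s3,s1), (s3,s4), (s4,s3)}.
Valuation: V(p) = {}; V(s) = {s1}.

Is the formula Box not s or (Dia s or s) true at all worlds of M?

Let φ = Box not s or (Dia s or s). Evaluate φ at each world:
  s0 (successors {s1}): φ is true.
  s1 (successors {s0, s3}): φ is true.
  s2 (successors ∅): φ is true.
  s3 (successors {s1, s4}): φ is true.
  s4 (successors {s3}): φ is true.
For instance, at s4:
  At s4: Box not s is true, Dia s or s is false, so Box not s or (Dia s or s) is true.
    At s4: Box not s requires not s at every successor {s3}.
      At s3: not s is true.
    So Box not s is true at s4.
    At s4: Dia s is false, s is false, so Dia s or s is false.
      At s4: Dia s requires s at some successor in {s3}.
        At s3: s is false.
      So Dia s is false at s4.

Yes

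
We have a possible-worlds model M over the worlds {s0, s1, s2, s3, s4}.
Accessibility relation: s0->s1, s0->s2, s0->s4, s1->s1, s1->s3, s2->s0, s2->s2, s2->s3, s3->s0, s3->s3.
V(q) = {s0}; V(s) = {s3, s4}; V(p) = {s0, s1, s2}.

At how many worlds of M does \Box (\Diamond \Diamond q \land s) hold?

Let φ = \Box (\Diamond \Diamond q \land s). Evaluate φ at each world:
  s0 (successors {s1, s2, s4}): φ is false.
  s1 (successors {s1, s3}): φ is false.
  s2 (successors {s0, s2, s3}): φ is false.
  s3 (successors {s0, s3}): φ is false.
  s4 (successors ∅): φ is true.
For instance, at s2:
  At s2: \Box (\Diamond \Diamond q \land s) requires \Diamond \Diamond q \land s at every successor {s0, s2, s3}.
    \Diamond \Diamond q \land s fails at s0, so \Box (\Diamond \Diamond q \land s) is false at s2.
      At s0: \Diamond \Diamond q is true, s is false, so \Diamond \Diamond q \land s is false.
Satisfying worlds: {s4}

1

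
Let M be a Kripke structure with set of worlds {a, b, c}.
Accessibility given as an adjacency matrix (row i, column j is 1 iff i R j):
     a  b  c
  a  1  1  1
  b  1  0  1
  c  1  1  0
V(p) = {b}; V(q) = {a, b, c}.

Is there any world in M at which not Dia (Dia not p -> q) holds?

Let φ = not Dia (Dia not p -> q). Evaluate φ at each world:
  a (successors {a, b, c}): φ is false.
  b (successors {a, c}): φ is false.
  c (successors {a, b}): φ is false.
For instance, at b:
  At b: Dia (Dia not p -> q) is true, so not Dia (Dia not p -> q) is false.
    At b: Dia (Dia not p -> q) requires Dia not p -> q at some successor in {a, c}.
      Dia not p -> q holds at a, so Dia (Dia not p -> q) is true at b.

No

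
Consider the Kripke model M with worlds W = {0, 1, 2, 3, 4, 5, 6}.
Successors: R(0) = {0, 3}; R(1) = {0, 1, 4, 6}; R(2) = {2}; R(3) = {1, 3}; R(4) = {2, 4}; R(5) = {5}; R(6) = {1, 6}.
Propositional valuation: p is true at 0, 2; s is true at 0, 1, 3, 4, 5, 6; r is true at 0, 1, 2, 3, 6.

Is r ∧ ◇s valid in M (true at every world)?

No

Let φ = r ∧ ◇s. Evaluate φ at each world:
  0 (successors {0, 3}): φ is true.
  1 (successors {0, 1, 4, 6}): φ is true.
  2 (successors {2}): φ is false.
  3 (successors {1, 3}): φ is true.
  4 (successors {2, 4}): φ is false.
  5 (successors {5}): φ is false.
  6 (successors {1, 6}): φ is true.
Detail at 2 (counterexample):
  At 2: r is true, ◇s is false, so r ∧ ◇s is false.
    At 2: ◇s requires s at some successor in {2}.
      At 2: s is false.
    So ◇s is false at 2.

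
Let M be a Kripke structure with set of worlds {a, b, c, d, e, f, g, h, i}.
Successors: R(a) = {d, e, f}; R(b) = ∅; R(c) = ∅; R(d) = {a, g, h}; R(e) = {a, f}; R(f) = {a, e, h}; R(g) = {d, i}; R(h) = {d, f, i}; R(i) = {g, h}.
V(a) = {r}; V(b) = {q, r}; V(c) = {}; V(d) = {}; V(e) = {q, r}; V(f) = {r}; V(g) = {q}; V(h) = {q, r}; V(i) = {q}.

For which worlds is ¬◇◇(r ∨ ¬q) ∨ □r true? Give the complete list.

Let φ = ¬◇◇(r ∨ ¬q) ∨ □r. Evaluate φ at each world:
  a (successors {d, e, f}): φ is false.
  b (successors ∅): φ is true.
  c (successors ∅): φ is true.
  d (successors {a, g, h}): φ is false.
  e (successors {a, f}): φ is true.
  f (successors {a, e, h}): φ is true.
  g (successors {d, i}): φ is false.
  h (successors {d, f, i}): φ is false.
  i (successors {g, h}): φ is false.
For instance, at f:
  At f: ¬◇◇(r ∨ ¬q) is false, □r is true, so ¬◇◇(r ∨ ¬q) ∨ □r is true.
    At f: ◇◇(r ∨ ¬q) is true, so ¬◇◇(r ∨ ¬q) is false.
      At f: ◇◇(r ∨ ¬q) requires ◇(r ∨ ¬q) at some successor in {a, e, h}.
        ◇(r ∨ ¬q) holds at a, so ◇◇(r ∨ ¬q) is true at f.
    At f: □r requires r at every successor {a, e, h}.
      At a: r is true.
      At e: r is true.
      At h: r is true.
    So □r is true at f.
Satisfying worlds: {b, c, e, f}

b, c, e, f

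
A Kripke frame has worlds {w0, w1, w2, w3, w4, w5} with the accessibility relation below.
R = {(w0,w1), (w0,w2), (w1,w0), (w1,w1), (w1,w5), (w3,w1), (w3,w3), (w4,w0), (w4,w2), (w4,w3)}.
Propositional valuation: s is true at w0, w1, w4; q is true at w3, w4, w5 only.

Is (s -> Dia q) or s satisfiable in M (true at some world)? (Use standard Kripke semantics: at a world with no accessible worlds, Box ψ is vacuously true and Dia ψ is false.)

Let φ = (s -> Dia q) or s. Evaluate φ at each world:
  w0 (successors {w1, w2}): φ is true.
  w1 (successors {w0, w1, w5}): φ is true.
  w2 (successors ∅): φ is true.
  w3 (successors {w1, w3}): φ is true.
  w4 (successors {w0, w2, w3}): φ is true.
  w5 (successors ∅): φ is true.
Detail at w0 (witness):
  At w0: s -> Dia q is false, s is true, so (s -> Dia q) or s is true.
    At w0: s is true, Dia q is false, so s -> Dia q is false.
      At w0: Dia q requires q at some successor in {w1, w2}.
        At w1: q is false.
        At w2: q is false.
      So Dia q is false at w0.

Yes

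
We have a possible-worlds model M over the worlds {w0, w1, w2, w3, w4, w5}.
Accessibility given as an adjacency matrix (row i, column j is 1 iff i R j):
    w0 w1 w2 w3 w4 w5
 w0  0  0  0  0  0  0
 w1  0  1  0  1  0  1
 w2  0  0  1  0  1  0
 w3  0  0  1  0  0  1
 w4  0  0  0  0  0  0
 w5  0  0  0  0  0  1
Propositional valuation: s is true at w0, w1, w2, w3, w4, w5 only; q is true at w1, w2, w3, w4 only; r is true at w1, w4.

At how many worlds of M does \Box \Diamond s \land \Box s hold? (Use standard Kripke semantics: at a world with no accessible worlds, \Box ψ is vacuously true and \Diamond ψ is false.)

5

Let φ = \Box \Diamond s \land \Box s. Evaluate φ at each world:
  w0 (successors ∅): φ is true.
  w1 (successors {w1, w3, w5}): φ is true.
  w2 (successors {w2, w4}): φ is false.
  w3 (successors {w2, w5}): φ is true.
  w4 (successors ∅): φ is true.
  w5 (successors {w5}): φ is true.
For instance, at w5:
  At w5: \Box \Diamond s is true, \Box s is true, so \Box \Diamond s \land \Box s is true.
    At w5: \Box \Diamond s requires \Diamond s at every successor {w5}.
      At w5: \Diamond s is true.
    So \Box \Diamond s is true at w5.
    At w5: \Box s requires s at every successor {w5}.
      At w5: s is true.
    So \Box s is true at w5.
Satisfying worlds: {w0, w1, w3, w4, w5}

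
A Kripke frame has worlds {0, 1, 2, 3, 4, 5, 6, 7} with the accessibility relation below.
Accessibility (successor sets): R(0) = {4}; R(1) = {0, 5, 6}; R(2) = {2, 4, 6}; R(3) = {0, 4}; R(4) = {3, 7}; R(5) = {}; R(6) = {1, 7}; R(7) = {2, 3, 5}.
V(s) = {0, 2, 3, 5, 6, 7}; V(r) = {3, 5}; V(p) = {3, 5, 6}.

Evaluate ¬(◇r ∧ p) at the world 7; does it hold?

At 7: ◇r ∧ p is false, so ¬(◇r ∧ p) is true.
  At 7: ◇r is true, p is false, so ◇r ∧ p is false.
    At 7: ◇r requires r at some successor in {2, 3, 5}.
      r holds at 3, so ◇r is true at 7.

Yes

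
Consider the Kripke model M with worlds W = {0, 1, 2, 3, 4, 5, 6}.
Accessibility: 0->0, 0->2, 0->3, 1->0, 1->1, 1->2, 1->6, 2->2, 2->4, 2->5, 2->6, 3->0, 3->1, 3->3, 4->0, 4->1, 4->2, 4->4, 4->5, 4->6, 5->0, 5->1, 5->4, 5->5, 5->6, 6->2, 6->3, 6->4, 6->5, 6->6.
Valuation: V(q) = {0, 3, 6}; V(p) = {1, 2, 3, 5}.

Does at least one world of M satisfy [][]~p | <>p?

Yes

Let φ = [][]~p | <>p. Evaluate φ at each world:
  0 (successors {0, 2, 3}): φ is true.
  1 (successors {0, 1, 2, 6}): φ is true.
  2 (successors {2, 4, 5, 6}): φ is true.
  3 (successors {0, 1, 3}): φ is true.
  4 (successors {0, 1, 2, 4, 5, 6}): φ is true.
  5 (successors {0, 1, 4, 5, 6}): φ is true.
  6 (successors {2, 3, 4, 5, 6}): φ is true.
Detail at 0 (witness):
  At 0: [][]~p is false, <>p is true, so [][]~p | <>p is true.
    At 0: [][]~p requires []~p at every successor {0, 2, 3}.
      []~p fails at 0, so [][]~p is false at 0.
    At 0: <>p requires p at some successor in {0, 2, 3}.
      p holds at 2, so <>p is true at 0.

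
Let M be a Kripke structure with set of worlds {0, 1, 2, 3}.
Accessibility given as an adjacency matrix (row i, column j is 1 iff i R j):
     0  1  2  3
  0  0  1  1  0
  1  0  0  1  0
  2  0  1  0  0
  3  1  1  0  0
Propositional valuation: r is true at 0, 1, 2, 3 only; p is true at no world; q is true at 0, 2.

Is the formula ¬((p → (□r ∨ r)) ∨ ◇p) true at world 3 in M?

No

At 3: (p → (□r ∨ r)) ∨ ◇p is true, so ¬((p → (□r ∨ r)) ∨ ◇p) is false.
  At 3: p → (□r ∨ r) is true, ◇p is false, so (p → (□r ∨ r)) ∨ ◇p is true.
    At 3: p is false, □r ∨ r is true, so p → (□r ∨ r) is true.
      At 3: □r is true, r is true, so □r ∨ r is true.
    At 3: ◇p requires p at some successor in {0, 1}.
      At 0: p is false.
      At 1: p is false.
    So ◇p is false at 3.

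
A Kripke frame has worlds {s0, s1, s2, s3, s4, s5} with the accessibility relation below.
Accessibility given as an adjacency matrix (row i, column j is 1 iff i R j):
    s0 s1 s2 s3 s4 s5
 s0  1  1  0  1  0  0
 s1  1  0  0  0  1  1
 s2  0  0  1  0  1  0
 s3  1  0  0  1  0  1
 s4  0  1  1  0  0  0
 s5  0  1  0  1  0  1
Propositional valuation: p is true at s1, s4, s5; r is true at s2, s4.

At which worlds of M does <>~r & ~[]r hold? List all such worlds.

s0, s1, s3, s4, s5

Let φ = <>~r & ~[]r. Evaluate φ at each world:
  s0 (successors {s0, s1, s3}): φ is true.
  s1 (successors {s0, s4, s5}): φ is true.
  s2 (successors {s2, s4}): φ is false.
  s3 (successors {s0, s3, s5}): φ is true.
  s4 (successors {s1, s2}): φ is true.
  s5 (successors {s1, s3, s5}): φ is true.
For instance, at s1:
  At s1: <>~r is true, ~[]r is true, so <>~r & ~[]r is true.
    At s1: <>~r requires ~r at some successor in {s0, s4, s5}.
      ~r holds at s0, so <>~r is true at s1.
    At s1: []r is false, so ~[]r is true.
      At s1: []r requires r at every successor {s0, s4, s5}.
        r fails at s0, so []r is false at s1.
Satisfying worlds: {s0, s1, s3, s4, s5}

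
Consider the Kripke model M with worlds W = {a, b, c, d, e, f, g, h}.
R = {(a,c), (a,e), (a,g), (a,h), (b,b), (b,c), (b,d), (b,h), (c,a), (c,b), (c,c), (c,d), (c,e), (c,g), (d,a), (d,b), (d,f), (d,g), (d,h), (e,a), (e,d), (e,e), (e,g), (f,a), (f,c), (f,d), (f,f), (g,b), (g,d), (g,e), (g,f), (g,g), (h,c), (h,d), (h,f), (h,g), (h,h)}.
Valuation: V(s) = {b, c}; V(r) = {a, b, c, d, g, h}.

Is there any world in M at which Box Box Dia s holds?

Recall that Box ψ holds at a world iff ψ holds at every accessible world, and Dia ψ holds iff ψ holds at some accessible world.
Let φ = Box Box Dia s. Evaluate φ at each world:
  a (successors {c, e, g, h}): φ is false.
  b (successors {b, c, d, h}): φ is false.
  c (successors {a, b, c, d, e, g}): φ is false.
  d (successors {a, b, f, g, h}): φ is false.
  e (successors {a, d, e, g}): φ is false.
  f (successors {a, c, d, f}): φ is false.
  g (successors {b, d, e, f, g}): φ is false.
  h (successors {c, d, f, g, h}): φ is false.
For instance, at a:
  At a: Box Box Dia s requires Box Dia s at every successor {c, e, g, h}.
    Box Dia s fails at c, so Box Box Dia s is false at a.
      At c: Box Dia s requires Dia s at every successor {a, b, c, d, e, g}.
        Dia s fails at e, so Box Dia s is false at c.

No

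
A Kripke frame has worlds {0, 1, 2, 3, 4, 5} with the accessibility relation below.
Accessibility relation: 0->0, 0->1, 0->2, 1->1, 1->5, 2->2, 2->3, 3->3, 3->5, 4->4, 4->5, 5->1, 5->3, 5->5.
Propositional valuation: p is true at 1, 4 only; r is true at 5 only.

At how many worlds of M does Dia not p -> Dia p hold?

Let φ = Dia not p -> Dia p. Evaluate φ at each world:
  0 (successors {0, 1, 2}): φ is true.
  1 (successors {1, 5}): φ is true.
  2 (successors {2, 3}): φ is false.
  3 (successors {3, 5}): φ is false.
  4 (successors {4, 5}): φ is true.
  5 (successors {1, 3, 5}): φ is true.
For instance, at 4:
  At 4: Dia not p is true, Dia p is true, so Dia not p -> Dia p is true.
    At 4: Dia not p requires not p at some successor in {4, 5}.
      not p holds at 5, so Dia not p is true at 4.
    At 4: Dia p requires p at some successor in {4, 5}.
      p holds at 4, so Dia p is true at 4.
Satisfying worlds: {0, 1, 4, 5}

4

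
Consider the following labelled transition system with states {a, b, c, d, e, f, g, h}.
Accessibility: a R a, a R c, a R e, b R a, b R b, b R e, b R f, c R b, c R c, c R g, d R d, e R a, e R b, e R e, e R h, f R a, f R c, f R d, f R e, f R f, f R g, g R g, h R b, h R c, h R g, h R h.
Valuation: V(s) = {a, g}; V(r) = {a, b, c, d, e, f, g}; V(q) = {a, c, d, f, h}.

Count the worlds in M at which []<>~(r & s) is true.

4

Let φ = []<>~(r & s). Evaluate φ at each world:
  a (successors {a, c, e}): φ is true.
  b (successors {a, b, e, f}): φ is true.
  c (successors {b, c, g}): φ is false.
  d (successors {d}): φ is true.
  e (successors {a, b, e, h}): φ is true.
  f (successors {a, c, d, e, f, g}): φ is false.
  g (successors {g}): φ is false.
  h (successors {b, c, g, h}): φ is false.
For instance, at g:
  At g: []<>~(r & s) requires <>~(r & s) at every successor {g}.
    <>~(r & s) fails at g, so []<>~(r & s) is false at g.
      At g: <>~(r & s) requires ~(r & s) at some successor in {g}.
        At g: ~(r & s) is false.
      So <>~(r & s) is false at g.
Satisfying worlds: {a, b, d, e}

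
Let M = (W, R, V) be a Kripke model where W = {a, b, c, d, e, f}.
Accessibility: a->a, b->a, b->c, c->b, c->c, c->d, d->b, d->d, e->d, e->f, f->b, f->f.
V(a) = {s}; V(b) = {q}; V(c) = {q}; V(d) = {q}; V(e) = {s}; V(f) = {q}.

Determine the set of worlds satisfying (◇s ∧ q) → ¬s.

Let φ = (◇s ∧ q) → ¬s. Evaluate φ at each world:
  a (successors {a}): φ is true.
  b (successors {a, c}): φ is true.
  c (successors {b, c, d}): φ is true.
  d (successors {b, d}): φ is true.
  e (successors {d, f}): φ is true.
  f (successors {b, f}): φ is true.
For instance, at a:
  At a: ◇s ∧ q is false, ¬s is false, so (◇s ∧ q) → ¬s is true.
    At a: ◇s is true, q is false, so ◇s ∧ q is false.
      At a: ◇s requires s at some successor in {a}.
        s holds at a, so ◇s is true at a.
Satisfying worlds: {a, b, c, d, e, f}

a, b, c, d, e, f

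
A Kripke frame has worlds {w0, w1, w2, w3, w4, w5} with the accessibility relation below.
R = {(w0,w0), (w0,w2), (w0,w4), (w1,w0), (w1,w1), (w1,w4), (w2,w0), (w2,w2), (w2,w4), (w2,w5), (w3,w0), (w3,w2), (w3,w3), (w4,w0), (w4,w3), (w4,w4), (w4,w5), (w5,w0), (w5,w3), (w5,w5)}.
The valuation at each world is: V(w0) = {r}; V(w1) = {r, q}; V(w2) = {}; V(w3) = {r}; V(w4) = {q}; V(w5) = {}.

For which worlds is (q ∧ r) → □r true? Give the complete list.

Let φ = (q ∧ r) → □r. Evaluate φ at each world:
  w0 (successors {w0, w2, w4}): φ is true.
  w1 (successors {w0, w1, w4}): φ is false.
  w2 (successors {w0, w2, w4, w5}): φ is true.
  w3 (successors {w0, w2, w3}): φ is true.
  w4 (successors {w0, w3, w4, w5}): φ is true.
  w5 (successors {w0, w3, w5}): φ is true.
For instance, at w0:
  At w0: q ∧ r is false, □r is false, so (q ∧ r) → □r is true.
    At w0: □r requires r at every successor {w0, w2, w4}.
      r fails at w2, so □r is false at w0.
Satisfying worlds: {w0, w2, w3, w4, w5}

w0, w2, w3, w4, w5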